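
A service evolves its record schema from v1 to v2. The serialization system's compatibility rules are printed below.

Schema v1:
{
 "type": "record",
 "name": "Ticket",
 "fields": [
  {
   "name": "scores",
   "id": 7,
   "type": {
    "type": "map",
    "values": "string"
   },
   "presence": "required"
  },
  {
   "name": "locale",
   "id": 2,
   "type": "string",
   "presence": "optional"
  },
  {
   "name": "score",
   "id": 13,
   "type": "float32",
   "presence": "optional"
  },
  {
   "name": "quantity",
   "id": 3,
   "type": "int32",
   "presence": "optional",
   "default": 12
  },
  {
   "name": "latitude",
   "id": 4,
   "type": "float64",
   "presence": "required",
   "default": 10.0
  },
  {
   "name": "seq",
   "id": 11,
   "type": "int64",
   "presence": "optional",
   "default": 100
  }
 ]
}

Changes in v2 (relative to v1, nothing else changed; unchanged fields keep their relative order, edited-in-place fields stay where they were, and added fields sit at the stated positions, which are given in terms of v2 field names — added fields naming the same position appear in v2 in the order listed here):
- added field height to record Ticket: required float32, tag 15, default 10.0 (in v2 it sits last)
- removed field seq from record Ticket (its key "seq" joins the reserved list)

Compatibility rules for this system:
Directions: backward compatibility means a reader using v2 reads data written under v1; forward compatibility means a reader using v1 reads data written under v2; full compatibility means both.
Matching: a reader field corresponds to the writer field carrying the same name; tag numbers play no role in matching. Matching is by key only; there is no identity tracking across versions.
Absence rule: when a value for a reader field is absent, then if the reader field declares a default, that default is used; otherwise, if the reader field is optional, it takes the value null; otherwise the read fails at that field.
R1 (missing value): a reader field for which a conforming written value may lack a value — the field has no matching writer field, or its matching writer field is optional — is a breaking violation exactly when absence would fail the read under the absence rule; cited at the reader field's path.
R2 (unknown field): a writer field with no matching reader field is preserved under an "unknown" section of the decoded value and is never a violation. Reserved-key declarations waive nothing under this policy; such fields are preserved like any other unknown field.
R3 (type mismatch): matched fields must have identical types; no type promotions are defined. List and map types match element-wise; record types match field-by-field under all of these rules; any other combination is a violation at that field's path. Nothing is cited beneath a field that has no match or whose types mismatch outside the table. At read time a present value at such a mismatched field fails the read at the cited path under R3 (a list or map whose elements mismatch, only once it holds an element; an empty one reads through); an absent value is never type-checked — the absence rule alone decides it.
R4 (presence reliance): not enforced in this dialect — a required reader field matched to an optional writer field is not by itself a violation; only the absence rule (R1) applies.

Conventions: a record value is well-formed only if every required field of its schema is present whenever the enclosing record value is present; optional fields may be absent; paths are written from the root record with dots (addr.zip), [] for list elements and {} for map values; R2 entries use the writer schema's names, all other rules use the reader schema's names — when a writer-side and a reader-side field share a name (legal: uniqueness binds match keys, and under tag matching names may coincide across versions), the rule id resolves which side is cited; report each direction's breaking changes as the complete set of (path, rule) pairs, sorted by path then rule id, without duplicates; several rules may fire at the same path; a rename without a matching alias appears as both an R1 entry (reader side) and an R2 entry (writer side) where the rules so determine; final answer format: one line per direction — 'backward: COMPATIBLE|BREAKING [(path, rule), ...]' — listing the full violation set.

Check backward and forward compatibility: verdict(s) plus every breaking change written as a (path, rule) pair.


arrows below run writer -> reader for Ticket
backward analysis of Ticket with v2 as reader and v1 as writer:
  scores: map<string, string> -> map<string, string>, writer required; from scores
  locale: string -> string, writer optional; from locale
  score: float32 -> float32, writer optional; from score
  quantity: int32 -> int32, writer optional; from quantity
  latitude: float64 -> float64, writer required; from latitude
  height: no writer match
  leftover writer field: seq
  => backward verdict for Ticket: COMPATIBLE, no violations
forward analysis of Ticket with v1 as reader and v2 as writer:
  scores: map<string, string> -> map<string, string>, writer required; from scores
  locale: string -> string, writer optional; from locale
  score: float32 -> float32, writer optional; from score
  quantity: int32 -> int32, writer optional; from quantity
  latitude: float64 -> float64, writer required; from latitude
  seq: no writer match
  leftover writer field: height
  => forward verdict for Ticket: COMPATIBLE, no violations

backward: COMPATIBLE []; forward: COMPATIBLE []


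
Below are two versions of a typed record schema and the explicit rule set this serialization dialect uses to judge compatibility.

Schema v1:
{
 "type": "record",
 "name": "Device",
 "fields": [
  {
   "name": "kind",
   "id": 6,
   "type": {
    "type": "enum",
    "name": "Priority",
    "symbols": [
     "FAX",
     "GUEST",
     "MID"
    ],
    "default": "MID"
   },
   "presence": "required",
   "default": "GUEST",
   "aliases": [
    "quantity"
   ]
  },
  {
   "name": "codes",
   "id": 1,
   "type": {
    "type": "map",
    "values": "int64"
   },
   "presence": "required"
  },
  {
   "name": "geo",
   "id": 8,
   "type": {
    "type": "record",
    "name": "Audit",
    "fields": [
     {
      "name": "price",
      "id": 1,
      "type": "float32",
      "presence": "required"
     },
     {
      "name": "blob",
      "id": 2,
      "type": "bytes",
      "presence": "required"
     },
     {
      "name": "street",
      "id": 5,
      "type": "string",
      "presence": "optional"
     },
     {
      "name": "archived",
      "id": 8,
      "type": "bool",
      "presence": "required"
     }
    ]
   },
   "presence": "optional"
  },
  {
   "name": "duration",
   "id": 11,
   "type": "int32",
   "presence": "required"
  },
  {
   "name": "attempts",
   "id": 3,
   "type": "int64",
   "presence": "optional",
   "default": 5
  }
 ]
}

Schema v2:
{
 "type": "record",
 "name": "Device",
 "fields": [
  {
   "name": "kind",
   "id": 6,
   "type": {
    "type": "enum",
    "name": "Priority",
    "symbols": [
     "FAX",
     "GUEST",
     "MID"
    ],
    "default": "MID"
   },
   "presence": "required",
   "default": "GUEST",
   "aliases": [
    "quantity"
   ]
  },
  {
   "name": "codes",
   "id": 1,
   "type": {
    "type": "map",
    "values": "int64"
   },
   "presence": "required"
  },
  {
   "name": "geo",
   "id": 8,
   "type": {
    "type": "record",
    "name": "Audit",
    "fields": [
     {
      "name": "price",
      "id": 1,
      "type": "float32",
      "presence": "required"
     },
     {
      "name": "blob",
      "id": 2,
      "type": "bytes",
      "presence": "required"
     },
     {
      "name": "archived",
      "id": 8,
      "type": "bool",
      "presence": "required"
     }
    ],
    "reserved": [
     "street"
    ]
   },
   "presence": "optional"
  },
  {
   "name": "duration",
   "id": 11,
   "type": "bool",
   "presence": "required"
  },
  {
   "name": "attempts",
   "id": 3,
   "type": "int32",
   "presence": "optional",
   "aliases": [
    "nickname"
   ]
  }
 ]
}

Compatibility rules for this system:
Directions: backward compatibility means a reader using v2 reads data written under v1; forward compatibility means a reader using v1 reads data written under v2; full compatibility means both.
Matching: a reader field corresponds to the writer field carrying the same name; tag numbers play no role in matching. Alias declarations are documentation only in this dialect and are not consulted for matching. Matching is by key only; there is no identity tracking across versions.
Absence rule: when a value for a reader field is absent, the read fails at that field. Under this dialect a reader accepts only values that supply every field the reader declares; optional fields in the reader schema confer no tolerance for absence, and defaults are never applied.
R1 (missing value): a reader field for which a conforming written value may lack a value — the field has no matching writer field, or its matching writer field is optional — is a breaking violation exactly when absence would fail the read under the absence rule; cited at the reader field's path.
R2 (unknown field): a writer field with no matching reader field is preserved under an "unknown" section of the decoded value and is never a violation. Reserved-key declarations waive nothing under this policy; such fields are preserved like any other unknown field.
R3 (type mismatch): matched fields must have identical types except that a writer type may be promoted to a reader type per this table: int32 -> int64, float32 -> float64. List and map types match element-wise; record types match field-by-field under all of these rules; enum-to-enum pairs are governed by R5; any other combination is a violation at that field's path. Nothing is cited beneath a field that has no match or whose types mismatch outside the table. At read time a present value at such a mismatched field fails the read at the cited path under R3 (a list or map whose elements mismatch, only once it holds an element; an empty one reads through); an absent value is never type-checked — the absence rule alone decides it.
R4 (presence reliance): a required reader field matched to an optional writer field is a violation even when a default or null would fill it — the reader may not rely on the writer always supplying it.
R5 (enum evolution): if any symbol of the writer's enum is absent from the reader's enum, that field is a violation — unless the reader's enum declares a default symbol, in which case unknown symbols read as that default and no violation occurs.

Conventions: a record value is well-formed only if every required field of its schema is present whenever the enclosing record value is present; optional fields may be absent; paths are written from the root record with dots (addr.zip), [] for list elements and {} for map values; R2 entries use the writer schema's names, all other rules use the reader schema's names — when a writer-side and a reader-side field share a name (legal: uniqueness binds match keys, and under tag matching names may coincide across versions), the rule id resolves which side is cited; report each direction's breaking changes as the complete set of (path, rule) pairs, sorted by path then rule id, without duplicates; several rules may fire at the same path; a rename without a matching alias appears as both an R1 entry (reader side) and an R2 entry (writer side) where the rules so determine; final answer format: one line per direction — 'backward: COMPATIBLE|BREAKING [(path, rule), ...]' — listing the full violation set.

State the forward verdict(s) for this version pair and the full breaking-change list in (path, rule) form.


forward: BREAKING [(attempts, R1), (duration, R3), (geo, R1), (geo.street, R1)]

the writer's type comes first in each Device pair
checking forward for Device: reader v1 against writer v2:
  Priority -> Priority, writer required: kind aligns to kind
  map<string, int64> -> map<string, int64>, writer required: codes aligns to codes
  Audit -> Audit, writer optional: geo aligns to geo
  bool -> int32, writer required: duration aligns to duration
  int32 -> int64, writer optional: attempts aligns to attempts
  float32 -> float32, writer required: geo.price aligns to geo.price
  bytes -> bytes, writer required: geo.blob aligns to geo.blob
  geo.street: no writer match
  bool -> bool, writer required: geo.archived aligns to geo.archived
  violation R1 at attempts
  violation R3 at duration
  violation R1 at geo
  violation R1 at geo.street
  => forward: BREAKING (4)
the rest of the Device diff is inert for this question:
  removed field street from record Audit (its key "street" joins the reserved list) -> fires only in the backward direction of Device, which is not asked here
  field attempts in record Device: type int64 changed to int32 (its default is dropped) -> fires only in the backward direction of Device, which is not asked here


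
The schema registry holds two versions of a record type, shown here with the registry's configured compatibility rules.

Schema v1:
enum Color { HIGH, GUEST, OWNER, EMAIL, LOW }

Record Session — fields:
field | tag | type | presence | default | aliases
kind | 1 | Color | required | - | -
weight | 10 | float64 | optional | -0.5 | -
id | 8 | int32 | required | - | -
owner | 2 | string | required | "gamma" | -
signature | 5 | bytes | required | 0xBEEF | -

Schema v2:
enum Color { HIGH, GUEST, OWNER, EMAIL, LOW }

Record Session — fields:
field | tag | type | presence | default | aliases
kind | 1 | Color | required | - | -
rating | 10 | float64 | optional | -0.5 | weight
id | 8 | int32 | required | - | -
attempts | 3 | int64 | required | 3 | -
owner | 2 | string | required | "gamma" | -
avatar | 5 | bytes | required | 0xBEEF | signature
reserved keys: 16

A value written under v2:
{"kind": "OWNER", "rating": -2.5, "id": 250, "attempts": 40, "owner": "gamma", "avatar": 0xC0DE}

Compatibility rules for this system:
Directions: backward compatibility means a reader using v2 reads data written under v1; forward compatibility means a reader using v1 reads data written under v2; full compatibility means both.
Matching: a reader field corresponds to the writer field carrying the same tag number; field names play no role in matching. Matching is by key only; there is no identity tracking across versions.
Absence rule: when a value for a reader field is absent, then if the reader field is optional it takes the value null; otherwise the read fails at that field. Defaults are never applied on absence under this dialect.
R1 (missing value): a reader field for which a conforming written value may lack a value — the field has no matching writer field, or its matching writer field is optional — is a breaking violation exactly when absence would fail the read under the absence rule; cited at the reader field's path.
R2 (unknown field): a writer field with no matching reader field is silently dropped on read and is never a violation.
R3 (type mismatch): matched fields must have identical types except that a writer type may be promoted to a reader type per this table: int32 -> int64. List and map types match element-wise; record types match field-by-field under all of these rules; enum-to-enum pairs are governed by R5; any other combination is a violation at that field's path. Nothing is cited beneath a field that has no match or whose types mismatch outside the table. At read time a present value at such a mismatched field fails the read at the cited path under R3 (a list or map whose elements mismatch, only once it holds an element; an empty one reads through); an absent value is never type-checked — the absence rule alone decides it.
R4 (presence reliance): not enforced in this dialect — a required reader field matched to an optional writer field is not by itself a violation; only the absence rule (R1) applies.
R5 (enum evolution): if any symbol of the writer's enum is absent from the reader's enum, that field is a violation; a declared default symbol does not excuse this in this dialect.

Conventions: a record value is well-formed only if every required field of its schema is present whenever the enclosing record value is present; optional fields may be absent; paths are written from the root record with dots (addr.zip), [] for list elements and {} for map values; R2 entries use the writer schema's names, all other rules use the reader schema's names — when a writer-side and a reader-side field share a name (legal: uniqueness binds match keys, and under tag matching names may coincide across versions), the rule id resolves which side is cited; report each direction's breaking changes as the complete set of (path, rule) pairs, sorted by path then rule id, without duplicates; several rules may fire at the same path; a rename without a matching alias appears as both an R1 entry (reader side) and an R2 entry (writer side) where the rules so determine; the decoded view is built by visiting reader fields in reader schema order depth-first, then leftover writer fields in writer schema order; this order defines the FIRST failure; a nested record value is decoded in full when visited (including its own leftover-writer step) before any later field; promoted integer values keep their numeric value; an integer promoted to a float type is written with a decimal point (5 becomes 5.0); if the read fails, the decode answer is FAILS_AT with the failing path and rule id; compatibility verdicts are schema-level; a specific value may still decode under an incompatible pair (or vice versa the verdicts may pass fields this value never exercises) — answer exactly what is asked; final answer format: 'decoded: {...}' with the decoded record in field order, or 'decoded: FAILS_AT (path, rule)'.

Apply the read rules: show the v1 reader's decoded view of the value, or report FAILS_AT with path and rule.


decoded: {"kind": "OWNER", "weight": -2.5, "id": 250, "owner": "gamma", "signature": 0xC0DE}

arrows below run writer -> reader for Session
migrating the Session value to v1:
  kind := "OWNER"
  weight := -2.5 (from writer rating)
  id := 250
  owner := "gamma"
  signature := 0xC0DE (from writer avatar)
  writer attempts: no reader field; dropped
  => decoded: {"kind": "OWNER", "weight": -2.5, "id": 250, "owner": "gamma", "signature": 0xC0DE}
remaining Session differences; none change what is asked:
  renamed field signature to avatar in record Session (alias signature declared on the renamed field) -> no rule fires on it and the decoded Session view is identical with or without it
  added field attempts to record Session: required int64, tag 3, default 3 (in v2 it sits immediately before owner) -> matters for Session compatibility verdicts, not for this value's decode
  renamed field weight to rating in record Session (alias weight declared on the renamed field) -> no rule fires on it and the decoded Session view is identical with or without it


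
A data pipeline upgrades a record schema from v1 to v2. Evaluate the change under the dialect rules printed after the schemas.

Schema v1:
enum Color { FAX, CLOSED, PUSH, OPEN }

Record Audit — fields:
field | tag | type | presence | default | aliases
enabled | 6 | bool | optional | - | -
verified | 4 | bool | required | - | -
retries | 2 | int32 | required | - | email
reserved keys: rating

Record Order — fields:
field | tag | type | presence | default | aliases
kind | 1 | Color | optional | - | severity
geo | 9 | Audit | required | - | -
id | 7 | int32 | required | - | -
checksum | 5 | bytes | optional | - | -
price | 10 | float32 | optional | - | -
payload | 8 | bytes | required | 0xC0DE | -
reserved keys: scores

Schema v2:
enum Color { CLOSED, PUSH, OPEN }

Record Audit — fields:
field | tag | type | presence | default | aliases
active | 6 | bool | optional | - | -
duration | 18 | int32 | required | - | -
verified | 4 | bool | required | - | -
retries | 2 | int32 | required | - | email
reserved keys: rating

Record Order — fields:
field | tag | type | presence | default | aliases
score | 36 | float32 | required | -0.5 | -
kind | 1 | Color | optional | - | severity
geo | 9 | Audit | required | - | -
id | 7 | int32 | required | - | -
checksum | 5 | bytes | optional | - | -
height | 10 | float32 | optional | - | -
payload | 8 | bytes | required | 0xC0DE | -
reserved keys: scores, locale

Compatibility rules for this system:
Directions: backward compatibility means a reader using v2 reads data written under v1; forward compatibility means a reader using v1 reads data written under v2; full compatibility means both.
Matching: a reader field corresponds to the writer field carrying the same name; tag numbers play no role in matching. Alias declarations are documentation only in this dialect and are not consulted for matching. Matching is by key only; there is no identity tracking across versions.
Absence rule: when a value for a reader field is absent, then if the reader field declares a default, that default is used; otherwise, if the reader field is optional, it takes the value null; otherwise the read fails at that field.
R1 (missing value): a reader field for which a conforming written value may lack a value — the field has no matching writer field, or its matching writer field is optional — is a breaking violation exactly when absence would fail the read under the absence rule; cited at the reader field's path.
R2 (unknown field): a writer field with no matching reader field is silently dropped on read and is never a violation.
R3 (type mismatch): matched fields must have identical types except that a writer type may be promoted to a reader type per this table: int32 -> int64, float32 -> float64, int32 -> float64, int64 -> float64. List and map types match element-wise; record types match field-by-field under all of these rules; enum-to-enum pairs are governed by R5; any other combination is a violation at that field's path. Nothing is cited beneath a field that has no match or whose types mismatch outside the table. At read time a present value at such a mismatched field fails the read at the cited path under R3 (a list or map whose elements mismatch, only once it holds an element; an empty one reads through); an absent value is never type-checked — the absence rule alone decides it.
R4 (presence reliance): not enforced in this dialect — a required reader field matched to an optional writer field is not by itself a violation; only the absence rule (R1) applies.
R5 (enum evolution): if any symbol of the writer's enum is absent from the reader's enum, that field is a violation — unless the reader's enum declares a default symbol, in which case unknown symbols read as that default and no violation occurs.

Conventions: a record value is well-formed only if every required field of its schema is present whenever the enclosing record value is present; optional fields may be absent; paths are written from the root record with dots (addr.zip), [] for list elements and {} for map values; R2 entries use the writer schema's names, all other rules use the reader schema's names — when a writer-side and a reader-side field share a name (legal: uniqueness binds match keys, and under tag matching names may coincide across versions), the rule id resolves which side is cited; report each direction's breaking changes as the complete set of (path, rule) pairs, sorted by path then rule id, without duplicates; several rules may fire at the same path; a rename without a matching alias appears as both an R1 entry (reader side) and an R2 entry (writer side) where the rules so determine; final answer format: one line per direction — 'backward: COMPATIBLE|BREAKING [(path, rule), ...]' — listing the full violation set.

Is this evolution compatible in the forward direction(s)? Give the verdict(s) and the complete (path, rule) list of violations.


forward: COMPATIBLE []

each type pair in Order: writer, then reader
forward pass over Order, reader schema v1, writer schema v2:
  kind: paired with writer kind (Color -> Color; writer optional)
  geo: paired with writer geo (Audit -> Audit; writer required)
  id: paired with writer id (int32 -> int32; writer required)
  checksum: paired with writer checksum (bytes -> bytes; writer optional)
  price has no writer counterpart
  payload: paired with writer payload (bytes -> bytes; writer required)
  writer field score has no reader counterpart
  writer field height has no reader counterpart
  geo.enabled has no writer counterpart
  geo.verified: paired with writer geo.verified (bool -> bool; writer required)
  geo.retries: paired with writer geo.retries (int32 -> int32; writer required)
  writer field geo.active has no reader counterpart
  writer field geo.duration has no reader counterpart
  nothing fires on Order: forward is COMPATIBLE
ruling out the remaining Order differences:
  renamed field enabled to active in record Audit -> triggers nothing under Order's printed rules — same verdict
  enum Color (field kind in record Order): symbol FAX removed -> affects backward compatibility only, which is not asked
  renamed field price to height in record Order -> triggers nothing under Order's printed rules — same verdict
  added field score to record Order: required float32, tag 36, default -0.5 (in v2 it sits immediately before kind) -> triggers nothing under Order's printed rules — same verdict
  added field duration to record Audit: required int32, tag 18 (in v2 it sits immediately before verified) -> affects backward compatibility only, which is not asked


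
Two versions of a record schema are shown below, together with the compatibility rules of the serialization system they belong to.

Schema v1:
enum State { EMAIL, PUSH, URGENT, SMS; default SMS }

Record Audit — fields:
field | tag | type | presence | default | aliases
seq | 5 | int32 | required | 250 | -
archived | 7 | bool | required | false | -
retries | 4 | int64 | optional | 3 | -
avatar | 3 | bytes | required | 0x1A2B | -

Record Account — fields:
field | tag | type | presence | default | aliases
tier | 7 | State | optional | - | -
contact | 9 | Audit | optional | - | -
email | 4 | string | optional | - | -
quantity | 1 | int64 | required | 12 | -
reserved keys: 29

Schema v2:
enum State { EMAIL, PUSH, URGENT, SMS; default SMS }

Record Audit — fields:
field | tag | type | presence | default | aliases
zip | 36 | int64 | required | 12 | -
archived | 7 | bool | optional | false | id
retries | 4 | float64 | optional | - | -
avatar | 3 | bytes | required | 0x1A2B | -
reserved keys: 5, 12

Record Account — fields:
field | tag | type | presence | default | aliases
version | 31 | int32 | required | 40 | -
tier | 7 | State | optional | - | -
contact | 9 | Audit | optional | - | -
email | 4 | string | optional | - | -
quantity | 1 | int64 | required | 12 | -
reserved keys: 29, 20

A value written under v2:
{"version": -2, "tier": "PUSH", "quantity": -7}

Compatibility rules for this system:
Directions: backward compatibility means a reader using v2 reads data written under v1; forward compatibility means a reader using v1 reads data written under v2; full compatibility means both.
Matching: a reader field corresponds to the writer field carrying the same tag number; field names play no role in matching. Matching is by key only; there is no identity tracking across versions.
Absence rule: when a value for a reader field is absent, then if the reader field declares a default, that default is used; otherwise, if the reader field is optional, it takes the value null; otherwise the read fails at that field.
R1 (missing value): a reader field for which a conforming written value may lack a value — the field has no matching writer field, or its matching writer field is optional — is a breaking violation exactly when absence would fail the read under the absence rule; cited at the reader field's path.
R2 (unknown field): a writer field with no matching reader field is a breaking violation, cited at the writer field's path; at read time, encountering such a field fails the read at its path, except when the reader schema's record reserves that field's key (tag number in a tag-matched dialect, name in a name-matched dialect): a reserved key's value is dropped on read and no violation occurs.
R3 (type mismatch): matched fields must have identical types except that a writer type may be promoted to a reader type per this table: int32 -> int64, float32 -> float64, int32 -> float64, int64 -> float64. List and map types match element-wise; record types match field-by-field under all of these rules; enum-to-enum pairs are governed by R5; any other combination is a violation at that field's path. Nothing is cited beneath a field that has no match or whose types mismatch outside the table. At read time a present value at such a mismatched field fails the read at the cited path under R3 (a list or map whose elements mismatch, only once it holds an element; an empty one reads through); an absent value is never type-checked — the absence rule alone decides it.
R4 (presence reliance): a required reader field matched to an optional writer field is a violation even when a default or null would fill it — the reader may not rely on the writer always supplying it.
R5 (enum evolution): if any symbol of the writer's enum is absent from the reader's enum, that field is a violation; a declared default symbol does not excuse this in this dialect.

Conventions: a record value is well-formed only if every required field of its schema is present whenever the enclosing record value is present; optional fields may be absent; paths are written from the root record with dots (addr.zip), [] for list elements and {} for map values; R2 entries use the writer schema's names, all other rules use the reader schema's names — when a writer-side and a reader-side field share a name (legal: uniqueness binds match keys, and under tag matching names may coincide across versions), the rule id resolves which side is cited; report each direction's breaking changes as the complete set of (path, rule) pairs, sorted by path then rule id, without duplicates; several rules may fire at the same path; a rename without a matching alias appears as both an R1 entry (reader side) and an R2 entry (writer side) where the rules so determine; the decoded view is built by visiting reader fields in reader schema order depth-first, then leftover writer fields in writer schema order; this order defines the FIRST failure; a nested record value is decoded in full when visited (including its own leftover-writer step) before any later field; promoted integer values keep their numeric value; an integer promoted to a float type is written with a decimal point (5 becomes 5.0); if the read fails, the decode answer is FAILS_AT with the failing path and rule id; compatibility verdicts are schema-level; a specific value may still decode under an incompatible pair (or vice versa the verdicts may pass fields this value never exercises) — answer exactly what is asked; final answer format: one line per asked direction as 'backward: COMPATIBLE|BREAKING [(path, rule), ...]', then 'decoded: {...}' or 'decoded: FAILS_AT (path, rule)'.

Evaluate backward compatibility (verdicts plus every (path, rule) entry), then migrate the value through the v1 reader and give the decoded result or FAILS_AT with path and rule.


backward: COMPATIBLE []; decoded: FAILS_AT (version, R2)

arrows below run writer -> reader for Account
backward pass over Account, reader schema v2, writer schema v1:
  no writer field matches reader version
  writer optional, State -> State: reader tier maps from writer tier
  writer optional, Audit -> Audit: reader contact maps from writer contact
  writer optional, string -> string: reader email maps from writer email
  writer required, int64 -> int64: reader quantity maps from writer quantity
  no writer field matches reader contact.zip
  writer required, bool -> bool: reader contact.archived maps from writer contact.archived
  writer optional, int64 -> float64: reader contact.retries maps from writer contact.retries
  writer required, bytes -> bytes: reader contact.avatar maps from writer contact.avatar
  writer field contact.seq has no reader counterpart
  => no violations; backward on Account: COMPATIBLE
migrating the Account value to v1:
  tier := "PUSH"
  contact := null (absent, optional -> null)
  email := null (absent, optional -> null)
  quantity := -7
  read fails at version under R2 (unknown field)
  => FAILS_AT (version, R2)
ruling out the remaining Account differences:
  added field zip to record Audit: required int64, tag 36, default 12 (in v2 it sits immediately before archived) -> fires only in the forward direction of Account, which is not asked here
  field retries in record Audit: type int64 changed to float64 (its default is dropped) -> fires only in the forward direction of Account, which is not asked here
  field archived in record Audit: required changed to optional -> fires only in the forward direction of Account, which is not asked here
  removed field seq from record Audit (its key 5 joins the reserved list) -> no rule fires on it in Account's dialect; the asked verdict holds


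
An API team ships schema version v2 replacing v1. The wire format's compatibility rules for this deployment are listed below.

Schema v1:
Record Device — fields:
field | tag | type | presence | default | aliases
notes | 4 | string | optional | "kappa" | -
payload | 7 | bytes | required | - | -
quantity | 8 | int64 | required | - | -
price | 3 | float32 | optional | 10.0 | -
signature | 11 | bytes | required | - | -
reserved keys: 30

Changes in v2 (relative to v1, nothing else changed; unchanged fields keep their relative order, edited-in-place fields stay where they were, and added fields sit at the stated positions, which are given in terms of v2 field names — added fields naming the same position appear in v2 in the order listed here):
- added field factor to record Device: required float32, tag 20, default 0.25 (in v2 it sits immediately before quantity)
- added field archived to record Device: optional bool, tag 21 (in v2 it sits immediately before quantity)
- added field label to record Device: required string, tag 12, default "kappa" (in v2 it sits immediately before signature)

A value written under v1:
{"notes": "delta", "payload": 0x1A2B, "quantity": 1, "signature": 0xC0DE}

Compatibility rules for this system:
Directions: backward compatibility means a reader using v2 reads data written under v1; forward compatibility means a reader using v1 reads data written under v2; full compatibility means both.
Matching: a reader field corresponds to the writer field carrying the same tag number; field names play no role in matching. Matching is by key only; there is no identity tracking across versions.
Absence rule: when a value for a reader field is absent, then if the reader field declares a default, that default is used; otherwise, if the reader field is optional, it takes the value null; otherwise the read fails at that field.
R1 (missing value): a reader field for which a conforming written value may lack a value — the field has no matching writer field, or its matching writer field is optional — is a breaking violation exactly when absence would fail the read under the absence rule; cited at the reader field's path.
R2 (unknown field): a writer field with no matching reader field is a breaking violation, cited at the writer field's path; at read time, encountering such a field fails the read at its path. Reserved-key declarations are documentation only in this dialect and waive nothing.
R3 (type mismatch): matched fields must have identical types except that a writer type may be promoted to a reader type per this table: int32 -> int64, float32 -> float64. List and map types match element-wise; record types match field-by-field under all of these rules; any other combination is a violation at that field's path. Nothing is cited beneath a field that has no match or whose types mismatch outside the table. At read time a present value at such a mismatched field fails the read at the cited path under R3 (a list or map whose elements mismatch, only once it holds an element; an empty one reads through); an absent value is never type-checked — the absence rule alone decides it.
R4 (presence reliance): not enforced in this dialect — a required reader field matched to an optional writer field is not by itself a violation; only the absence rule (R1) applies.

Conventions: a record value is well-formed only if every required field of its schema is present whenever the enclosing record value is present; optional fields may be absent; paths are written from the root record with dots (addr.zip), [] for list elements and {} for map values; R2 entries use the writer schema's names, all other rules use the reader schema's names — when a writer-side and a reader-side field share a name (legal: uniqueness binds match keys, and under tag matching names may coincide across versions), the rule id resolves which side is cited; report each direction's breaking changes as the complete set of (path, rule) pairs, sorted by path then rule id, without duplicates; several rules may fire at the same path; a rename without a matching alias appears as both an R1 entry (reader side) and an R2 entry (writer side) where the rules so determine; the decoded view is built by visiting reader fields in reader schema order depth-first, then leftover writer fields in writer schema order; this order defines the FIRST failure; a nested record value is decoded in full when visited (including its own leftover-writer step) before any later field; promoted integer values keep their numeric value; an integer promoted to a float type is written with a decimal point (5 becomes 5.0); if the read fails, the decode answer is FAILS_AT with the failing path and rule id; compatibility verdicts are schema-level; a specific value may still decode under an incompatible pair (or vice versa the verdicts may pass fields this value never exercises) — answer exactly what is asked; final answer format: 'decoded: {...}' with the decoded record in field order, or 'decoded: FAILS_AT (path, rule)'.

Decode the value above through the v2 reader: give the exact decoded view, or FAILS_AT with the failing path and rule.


arrows below run writer -> reader for Device
decode walk for Device under reader schema v2:
  notes := "delta"
  payload := 0x1A2B
  factor := 0.25 (no value, default fills)
  archived := null (not supplied -> null)
  quantity := 1
  price := 10.0 (no value, default fills)
  label := "kappa" (no value, default fills)
  signature := 0xC0DE
  => decoded: {"notes": "delta", "payload": 0x1A2B, "factor": 0.25, "archived": null, "quantity": 1, "price": 10.0, "label": "kappa", "signature": 0xC0DE}

decoded: {"notes": "delta", "payload": 0x1A2B, "factor": 0.25, "archived": null, "quantity": 1, "price": 10.0, "label": "kappa", "signature": 0xC0DE}


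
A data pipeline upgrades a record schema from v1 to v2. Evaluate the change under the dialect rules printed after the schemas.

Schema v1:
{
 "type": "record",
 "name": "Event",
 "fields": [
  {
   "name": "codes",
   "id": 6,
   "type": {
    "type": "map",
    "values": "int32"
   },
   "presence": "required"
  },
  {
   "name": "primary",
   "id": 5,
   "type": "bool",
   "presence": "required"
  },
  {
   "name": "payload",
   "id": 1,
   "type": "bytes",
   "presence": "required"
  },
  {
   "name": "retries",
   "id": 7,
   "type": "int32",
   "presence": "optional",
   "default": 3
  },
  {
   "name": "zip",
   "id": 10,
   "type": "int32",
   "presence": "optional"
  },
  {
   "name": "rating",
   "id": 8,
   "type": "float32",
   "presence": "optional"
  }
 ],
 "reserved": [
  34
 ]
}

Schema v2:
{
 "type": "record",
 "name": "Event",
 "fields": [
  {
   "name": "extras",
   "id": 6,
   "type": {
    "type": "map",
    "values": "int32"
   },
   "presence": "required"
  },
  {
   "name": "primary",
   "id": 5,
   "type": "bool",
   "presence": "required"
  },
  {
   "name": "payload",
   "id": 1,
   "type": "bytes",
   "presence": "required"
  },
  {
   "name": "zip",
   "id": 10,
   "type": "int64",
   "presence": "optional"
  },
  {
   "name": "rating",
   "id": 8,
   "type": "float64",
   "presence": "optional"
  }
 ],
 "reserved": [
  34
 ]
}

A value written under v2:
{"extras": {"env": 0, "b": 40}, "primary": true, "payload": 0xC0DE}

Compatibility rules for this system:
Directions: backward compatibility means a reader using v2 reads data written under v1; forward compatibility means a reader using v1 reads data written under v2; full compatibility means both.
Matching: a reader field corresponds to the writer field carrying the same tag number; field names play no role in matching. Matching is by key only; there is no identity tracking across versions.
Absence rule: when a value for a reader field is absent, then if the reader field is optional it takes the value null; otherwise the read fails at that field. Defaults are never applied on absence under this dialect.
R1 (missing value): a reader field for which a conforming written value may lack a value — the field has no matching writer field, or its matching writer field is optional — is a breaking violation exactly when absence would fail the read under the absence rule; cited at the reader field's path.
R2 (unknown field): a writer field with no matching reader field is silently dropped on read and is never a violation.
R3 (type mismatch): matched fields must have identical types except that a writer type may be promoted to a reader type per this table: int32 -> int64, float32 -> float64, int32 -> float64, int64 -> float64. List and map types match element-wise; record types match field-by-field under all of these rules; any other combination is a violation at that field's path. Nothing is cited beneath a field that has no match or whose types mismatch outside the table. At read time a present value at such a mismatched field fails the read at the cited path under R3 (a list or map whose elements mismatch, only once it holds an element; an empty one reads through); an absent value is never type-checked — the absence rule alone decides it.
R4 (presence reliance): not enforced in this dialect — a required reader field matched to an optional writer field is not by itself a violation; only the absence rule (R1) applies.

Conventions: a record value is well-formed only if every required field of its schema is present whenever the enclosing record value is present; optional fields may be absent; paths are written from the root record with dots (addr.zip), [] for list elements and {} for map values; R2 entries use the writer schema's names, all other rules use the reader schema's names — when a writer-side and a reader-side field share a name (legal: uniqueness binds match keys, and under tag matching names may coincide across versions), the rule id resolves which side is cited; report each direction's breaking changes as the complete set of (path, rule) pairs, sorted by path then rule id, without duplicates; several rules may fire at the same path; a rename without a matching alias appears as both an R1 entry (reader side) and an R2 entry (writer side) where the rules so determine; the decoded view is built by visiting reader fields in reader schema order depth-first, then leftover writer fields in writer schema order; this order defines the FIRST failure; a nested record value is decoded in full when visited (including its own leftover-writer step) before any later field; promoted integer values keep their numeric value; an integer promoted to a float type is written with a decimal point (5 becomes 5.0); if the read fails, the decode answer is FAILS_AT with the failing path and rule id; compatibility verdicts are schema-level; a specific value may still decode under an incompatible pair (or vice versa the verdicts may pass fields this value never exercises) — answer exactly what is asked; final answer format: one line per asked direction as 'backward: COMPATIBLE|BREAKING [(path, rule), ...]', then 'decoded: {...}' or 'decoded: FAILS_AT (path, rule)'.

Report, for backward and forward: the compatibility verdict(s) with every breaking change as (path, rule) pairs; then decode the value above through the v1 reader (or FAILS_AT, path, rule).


backward: COMPATIBLE []; forward: BREAKING [(rating, R3), (zip, R3)]; decoded: {"codes": {"env": 0, "b": 40}, "primary": true, "payload": 0xC0DE, "retries": null, "zip": null, "rating": null}

in Event below, arrows point writer -> reader
backward for Event (reader v2, writer v1):
  extras: map<string, int32> -> map<string, int32>, writer required; from codes
  primary: bool -> bool, writer required; from primary
  payload: bytes -> bytes, writer required; from payload
  zip: int32 -> int64, writer optional; from zip
  rating: float32 -> float64, writer optional; from rating
  writer field retries has no reader counterpart
  => backward: COMPATIBLE
forward for Event (reader v1, writer v2):
  codes: map<string, int32> -> map<string, int32>, writer required; from extras
  primary: bool -> bool, writer required; from primary
  payload: bytes -> bytes, writer required; from payload
  no writer field matches reader retries
  zip: int64 -> int32, writer optional; from zip
  rating: float64 -> float32, writer optional; from rating
  breaking: (rating, R3)
  breaking: (zip, R3)
  => forward verdict for Event: BREAKING, 2 violation(s)
decode walk for Event under reader schema v1:
  codes := {"env": 0, "b": 40} (from writer extras)
  primary := true
  payload := 0xC0DE
  retries := null (absent, optional -> null)
  zip := null (absent, optional -> null)
  rating := null (absent, optional -> null)
  => decoded: {"codes": {"env": 0, "b": 40}, "primary": true, "payload": 0xC0DE, "retries": null, "zip": null, "rating": null}
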